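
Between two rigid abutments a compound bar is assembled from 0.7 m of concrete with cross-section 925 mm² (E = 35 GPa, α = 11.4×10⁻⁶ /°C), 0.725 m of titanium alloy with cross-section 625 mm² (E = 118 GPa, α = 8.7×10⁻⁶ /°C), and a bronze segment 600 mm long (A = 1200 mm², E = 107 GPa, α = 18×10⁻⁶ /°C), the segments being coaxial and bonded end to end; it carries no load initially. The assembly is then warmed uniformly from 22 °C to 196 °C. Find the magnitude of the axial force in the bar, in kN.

P ≈ 121 kN (compressive)

Free thermal expansion of the whole bar: Σ αᵢΔT Lᵢ = 11.4×10⁻⁶×174×700 + 8.7×10⁻⁶×174×725 + 18×10⁻⁶×174×600 = 4.365 mm.
The walls prevent any net length change, so an axial force P (same in every segment) develops. Compatibility: P · Σ Lᵢ/(AᵢEᵢ) = δ_free.
The series flexibility is Σ Lᵢ/(AᵢEᵢ) = 700/(925×35×10³) + 725/(625×118×10³) + 600/(1200×107×10³) = 3.613×10⁻⁵ mm/N.
So P = 4.365 / 3.613×10⁻⁵ = 120.8 kN, compressive.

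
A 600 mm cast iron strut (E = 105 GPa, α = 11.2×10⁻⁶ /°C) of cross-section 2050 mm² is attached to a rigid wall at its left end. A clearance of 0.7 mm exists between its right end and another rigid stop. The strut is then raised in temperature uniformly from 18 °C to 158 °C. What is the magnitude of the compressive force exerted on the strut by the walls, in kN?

P ≈ 86.4 kN

Unrestrained expansion: δ_free = αΔT L = 11.2×10⁻⁶ × 140 × 600 = 0.9408 mm.
The gap closes (δ_free > 0.7 mm) and the wall then resists a further 0.9408 − 0.7 = 0.2408 mm of expansion.
Compatibility: PL/(AE) = 0.2408 mm, so σ = P/A = E × (0.2408/600) = 42.14 MPa.
P = σA = 42.14 × 2050 = 86.39 kN.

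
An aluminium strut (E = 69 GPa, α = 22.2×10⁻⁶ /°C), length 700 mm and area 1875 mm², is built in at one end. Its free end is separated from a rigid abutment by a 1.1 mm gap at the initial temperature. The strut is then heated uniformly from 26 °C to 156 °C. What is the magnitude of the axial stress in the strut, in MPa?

σ ≈ 90.7 MPa (compressive)

If the wall were absent the strut would grow by αΔT L = 22.2×10⁻⁶ × 130 × 700 = 2.02 mm.
The gap closes (δ_free > 1.1 mm) and the wall then resists a further 2.02 − 1.1 = 0.9202 mm of expansion.
So σ = E(δ_free − g)/L = 69×10³ × 0.9202/700 = 90.71 MPa.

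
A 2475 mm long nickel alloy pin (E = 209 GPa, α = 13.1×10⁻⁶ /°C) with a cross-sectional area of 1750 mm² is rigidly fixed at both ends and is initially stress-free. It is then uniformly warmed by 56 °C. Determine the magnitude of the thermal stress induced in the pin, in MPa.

With length fixed, the mechanical strain must cancel the thermal strain αΔT = 13.1×10⁻⁶ × 56 = 733.6×10⁻⁶.
Hence σ = E·αΔT = 209×10³ × 733.6×10⁻⁶ = 153.3 MPa, compressive.

σ ≈ 153 MPa (compressive)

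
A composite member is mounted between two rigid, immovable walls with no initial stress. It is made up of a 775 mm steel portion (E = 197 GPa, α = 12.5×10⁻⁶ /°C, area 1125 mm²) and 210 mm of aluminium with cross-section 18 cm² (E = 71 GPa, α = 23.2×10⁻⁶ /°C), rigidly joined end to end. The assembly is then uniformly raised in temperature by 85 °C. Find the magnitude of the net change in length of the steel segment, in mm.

|ΔL| ≈ 0.0185 mm

Free thermal expansion of the whole bar: Σ αᵢΔT Lᵢ = 12.5×10⁻⁶×85×775 + 23.2×10⁻⁶×85×210 = 1.238 mm.
Since the ends are fixed, an axial force P builds up, equal in every segment, with P · Σ Lᵢ/(AᵢEᵢ) = δ_free.
Σ Lᵢ/(AᵢEᵢ) = 775/(1125×197×10³) + 210/(1800×71×10³) = 5.14×10⁻⁶ mm/N.
So P = 1.238 / 5.14×10⁻⁶ = 240.8 kN, compressive.
For the steel segment, free thermal change = 12.5×10⁻⁶×85×775 = 0.8234 mm and elastic change from P = 240800×775/(1125×197×10³) = 0.8419 mm; these oppose, so the net change is 0.0185 mm (segment shortens).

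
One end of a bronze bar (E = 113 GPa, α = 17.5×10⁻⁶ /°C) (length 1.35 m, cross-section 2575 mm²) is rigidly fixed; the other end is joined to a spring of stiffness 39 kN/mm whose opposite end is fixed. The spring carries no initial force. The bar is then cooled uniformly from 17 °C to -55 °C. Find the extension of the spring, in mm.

δ ≈ 1.44 mm

If the spring were absent the bar would shorten by αΔT L = 17.5×10⁻⁶ × 72 × 1350 = 1.701 mm.
Let P be the tensile force in the spring. The bar extends elastically by PL/(AE) and the spring stretches by P/k; together these equal δ_free.
So P = δ_free / [L/(AE) + 1/k] = 1.701 / [ 1350/(2575×113×10³) + 1/(39×10³) ].
P = 1.701 / 3.028×10⁻⁵ = 56170 N.
Spring extension = P/k = 56170/(39×10³) = 1.44 mm.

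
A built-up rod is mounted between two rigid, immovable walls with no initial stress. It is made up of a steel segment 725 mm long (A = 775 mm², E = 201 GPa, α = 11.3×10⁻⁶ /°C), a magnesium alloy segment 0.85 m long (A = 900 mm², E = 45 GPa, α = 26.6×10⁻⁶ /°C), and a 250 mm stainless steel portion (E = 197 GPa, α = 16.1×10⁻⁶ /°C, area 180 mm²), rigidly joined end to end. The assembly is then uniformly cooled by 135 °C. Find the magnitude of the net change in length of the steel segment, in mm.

|ΔL| ≈ 0.437 mm

With the walls removed the bar would change length by δ_free = Σ αᵢΔT Lᵢ = 11.3×10⁻⁶×135×725 + 26.6×10⁻⁶×135×850 + 16.1×10⁻⁶×135×250 = 4.702 mm.
The rigid supports impose zero overall length change; the single axial force P common to all segments must satisfy P Σ Lᵢ/(AᵢEᵢ) = δ_free.
The series flexibility is Σ Lᵢ/(AᵢEᵢ) = 725/(775×201×10³) + 850/(900×45×10³) + 250/(180×197×10³) = 3.269×10⁻⁵ mm/N.
So P = 4.702 / 3.269×10⁻⁵ = 143.8 kN, tensile.
For the steel segment, free thermal change = 11.3×10⁻⁶×135×725 = 1.106 mm and elastic change from P = 143800×725/(775×201×10³) = 0.6694 mm; these oppose, so the net change is 0.437 mm (segment shortens).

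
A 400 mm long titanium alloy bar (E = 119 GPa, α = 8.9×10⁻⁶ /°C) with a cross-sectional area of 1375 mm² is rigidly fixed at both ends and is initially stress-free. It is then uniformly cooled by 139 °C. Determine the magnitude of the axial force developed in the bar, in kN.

P ≈ 202 kN (tensile)

The ends cannot move, so σ = EαΔT = 119×10³ × 8.9×10⁻⁶ × 139 = 147.2 MPa.
Then P = σA = 147.2 × 1375 mm² = 202.4 kN, tensile.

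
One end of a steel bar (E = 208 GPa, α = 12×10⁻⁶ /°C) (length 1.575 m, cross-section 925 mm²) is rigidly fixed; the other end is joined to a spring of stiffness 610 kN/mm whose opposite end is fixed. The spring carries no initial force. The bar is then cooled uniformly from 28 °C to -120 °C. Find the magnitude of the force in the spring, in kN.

P ≈ 285 kN

Free thermal contraction: δ_free = αΔT L = 12×10⁻⁶ × 148 × 1575 = 2.797 mm.
Let P be the tensile force in the spring. The bar extends elastically by PL/(AE) and the spring stretches by P/k; together these equal δ_free.
So P = δ_free / [L/(AE) + 1/k] = 2.797 / [ 1575/(925×208×10³) + 1/(610×10³) ].
P = 2.797 / 9.825×10⁻⁶ = 284700 N.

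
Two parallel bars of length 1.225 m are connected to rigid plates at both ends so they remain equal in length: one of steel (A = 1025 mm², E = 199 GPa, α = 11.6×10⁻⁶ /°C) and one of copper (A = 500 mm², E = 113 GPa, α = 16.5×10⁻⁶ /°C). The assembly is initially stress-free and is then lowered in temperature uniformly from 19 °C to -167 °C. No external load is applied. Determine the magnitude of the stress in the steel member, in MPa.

Both members must finish at the same length. With the larger α, the copper tends to over-contract; the plates restrain it, putting the copper in tension and the steel in compression. With no external load the two internal forces are equal and opposite, magnitude P.
Equating the net (thermal + elastic) strains gives |α₁ − α₂|·ΔT = P·[1/(A₁E₁) + 1/(A₂E₂)].
|α₁ − α₂|·ΔT = 4.9×10⁻⁶ × 186 = 0.0009114.
1/(A₁E₁) + 1/(A₂E₂) = 1/(1025×199×10³) + 1/(500×113×10³) = 2.26×10⁻⁸ N⁻¹.
So P = 0.0009114 / 2.26×10⁻⁸ = 40.32 kN.
σ_{steel} = P/A₁ = 40320/1025 = 39.34 MPa, compressive.

σ ≈ 39.3 MPa (compressive)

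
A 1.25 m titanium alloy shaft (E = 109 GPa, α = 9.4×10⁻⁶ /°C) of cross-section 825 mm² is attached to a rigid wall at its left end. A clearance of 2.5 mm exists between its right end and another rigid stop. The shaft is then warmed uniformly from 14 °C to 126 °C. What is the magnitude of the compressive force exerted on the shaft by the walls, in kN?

Free thermal elongation = αΔT L = 9.4×10⁻⁶ × 112 × 1250 = 1.316 mm.
Since δ_free = 1.32 mm is less than the 2.5 mm gap, the shaft never touches the wall. No axial force develops.

P ≈ 0 kN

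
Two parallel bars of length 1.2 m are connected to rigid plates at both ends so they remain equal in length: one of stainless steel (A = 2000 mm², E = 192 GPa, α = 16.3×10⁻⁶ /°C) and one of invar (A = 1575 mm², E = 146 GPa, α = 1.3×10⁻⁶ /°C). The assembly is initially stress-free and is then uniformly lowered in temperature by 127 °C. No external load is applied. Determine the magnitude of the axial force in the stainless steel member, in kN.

P ≈ 274 kN (tensile in the stainless steel)

Equilibrium of a rigid end plate with no external load gives equal and opposite internal forces ±P in the two members. Since α_{stainless steel} > α_{invar}, cooling drives the stainless steel into tension and the invar into compression.
Compatibility of the two members (thermal + elastic change equal): (α₁ − α₂)ΔT = P·[1/(A₁E₁) + 1/(A₂E₂)].
|α₁ − α₂|·ΔT = 15×10⁻⁶ × 127 = 0.001905.
1/(A₁E₁) + 1/(A₂E₂) = 1/(2000×192×10³) + 1/(1575×146×10³) = 6.953×10⁻⁹ N⁻¹.
So P = 0.001905 / 6.953×10⁻⁹ = 274 kN.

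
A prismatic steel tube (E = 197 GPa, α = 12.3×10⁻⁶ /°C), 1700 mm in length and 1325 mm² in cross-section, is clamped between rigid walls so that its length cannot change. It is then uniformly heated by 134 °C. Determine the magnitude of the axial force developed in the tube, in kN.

The ends cannot move, so σ = EαΔT = 197×10³ × 12.3×10⁻⁶ × 134 = 324.7 MPa.
Then P = σA = 324.7 × 1325 mm² = 430.2 kN, compressive.

P ≈ 430 kN (compressive)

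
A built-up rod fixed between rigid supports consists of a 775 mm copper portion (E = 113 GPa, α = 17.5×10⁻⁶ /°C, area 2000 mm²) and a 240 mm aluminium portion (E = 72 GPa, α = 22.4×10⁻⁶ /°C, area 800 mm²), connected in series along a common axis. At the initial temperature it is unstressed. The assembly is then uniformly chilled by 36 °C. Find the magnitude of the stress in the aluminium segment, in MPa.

σ ≈ 112 MPa (tensile)

With the walls removed the bar would change length by δ_free = Σ αᵢΔT Lᵢ = 17.5×10⁻⁶×36×775 + 22.4×10⁻⁶×36×240 = 0.6818 mm.
Since the ends are fixed, an axial force P builds up, equal in every segment, with P · Σ Lᵢ/(AᵢEᵢ) = δ_free.
Σ Lᵢ/(AᵢEᵢ) = 775/(2000×113×10³) + 240/(800×72×10³) = 7.596×10⁻⁶ mm/N.
Hence P = δ_free / Σ(L/AE) = 0.6818/7.596×10⁻⁶ = 89.76 kN (tensile).
σ_{aluminium} = P / A = 89760 / 800 = 112.2 MPa.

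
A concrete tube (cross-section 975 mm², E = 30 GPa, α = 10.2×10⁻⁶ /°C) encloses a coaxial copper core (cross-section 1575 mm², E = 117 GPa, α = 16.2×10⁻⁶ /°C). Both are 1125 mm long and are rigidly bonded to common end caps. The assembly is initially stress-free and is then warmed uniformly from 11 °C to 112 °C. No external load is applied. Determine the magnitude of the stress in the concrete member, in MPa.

Both members must finish at the same length. With the larger α, the copper tends to over-expand; the plates restrain it, putting the copper in compression and the concrete in tension. With no external load the two internal forces are equal and opposite, magnitude P.
Compatibility of the two members (thermal + elastic change equal): (α₁ − α₂)ΔT = P·[1/(A₁E₁) + 1/(A₂E₂)].
|α₁ − α₂|·ΔT = 6×10⁻⁶ × 101 = 0.000606.
1/(A₁E₁) + 1/(A₂E₂) = 1/(975×30×10³) + 1/(1575×117×10³) = 3.961×10⁻⁸ N⁻¹.
So P = 0.000606 / 3.961×10⁻⁸ = 15.3 kN.
σ_{concrete} = P/A₁ = 15300/975 = 15.69 MPa, tensile.

σ ≈ 15.7 MPa (tensile)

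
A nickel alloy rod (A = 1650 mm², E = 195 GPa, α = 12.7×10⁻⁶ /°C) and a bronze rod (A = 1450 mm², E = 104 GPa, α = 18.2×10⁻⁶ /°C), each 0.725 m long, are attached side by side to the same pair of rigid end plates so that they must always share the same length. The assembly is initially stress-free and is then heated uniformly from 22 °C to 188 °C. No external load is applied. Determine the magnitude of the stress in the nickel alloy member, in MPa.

σ ≈ 56.8 MPa (tensile)

Both members must finish at the same length. With the larger α, the bronze tends to over-expand; the plates restrain it, putting the bronze in compression and the nickel alloy in tension. With no external load the two internal forces are equal and opposite, magnitude P.
Compatibility of the two members (thermal + elastic change equal): (α₁ − α₂)ΔT = P·[1/(A₁E₁) + 1/(A₂E₂)].
|α₁ − α₂|·ΔT = 5.5×10⁻⁶ × 166 = 0.000913.
1/(A₁E₁) + 1/(A₂E₂) = 1/(1650×195×10³) + 1/(1450×104×10³) = 9.739×10⁻⁹ N⁻¹.
So P = 0.000913 / 9.739×10⁻⁹ = 93.74 kN.
σ_{nickel alloy} = P/A₁ = 93740/1650 = 56.81 MPa, tensile.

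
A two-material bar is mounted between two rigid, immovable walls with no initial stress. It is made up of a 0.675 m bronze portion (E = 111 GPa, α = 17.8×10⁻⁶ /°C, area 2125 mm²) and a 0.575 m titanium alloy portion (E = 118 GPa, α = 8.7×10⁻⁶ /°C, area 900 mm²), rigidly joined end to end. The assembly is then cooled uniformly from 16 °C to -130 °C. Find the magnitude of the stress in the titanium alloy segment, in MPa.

σ ≈ 334 MPa (tensile)

With the walls removed the bar would change length by δ_free = Σ αᵢΔT Lᵢ = 17.8×10⁻⁶×146×675 + 8.7×10⁻⁶×146×575 = 2.485 mm.
The walls prevent any net length change, so an axial force P (same in every segment) develops. Compatibility: P · Σ Lᵢ/(AᵢEᵢ) = δ_free.
The series flexibility is Σ Lᵢ/(AᵢEᵢ) = 675/(2125×111×10³) + 575/(900×118×10³) = 8.276×10⁻⁶ mm/N.
Hence P = δ_free / Σ(L/AE) = 2.485/8.276×10⁻⁶ = 300.2 kN (tensile).
σ_{titanium alloy} = P / A = 300200 / 900 = 333.6 MPa.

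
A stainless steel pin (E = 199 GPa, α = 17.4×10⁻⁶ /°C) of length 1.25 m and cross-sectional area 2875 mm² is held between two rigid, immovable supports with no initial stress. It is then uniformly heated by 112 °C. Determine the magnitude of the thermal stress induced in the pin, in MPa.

σ ≈ 388 MPa (compressive)

The supports are rigid, so the total axial strain is zero. The restrained thermal strain is ε = αΔT = 17.4×10⁻⁶ × 112 = 1948.8×10⁻⁶.
The stress required to suppress this strain is σ = Eε = 199×10³ × 1948.8×10⁻⁶ = 387.8 MPa, compressive since the pin is trying to expand.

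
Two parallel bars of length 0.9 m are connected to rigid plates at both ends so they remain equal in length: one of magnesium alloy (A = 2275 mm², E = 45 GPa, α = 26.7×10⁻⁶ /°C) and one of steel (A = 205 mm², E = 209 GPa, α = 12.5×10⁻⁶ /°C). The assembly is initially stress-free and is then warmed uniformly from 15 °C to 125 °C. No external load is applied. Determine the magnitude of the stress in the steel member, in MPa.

Equilibrium of a rigid end plate with no external load gives equal and opposite internal forces ±P in the two members. Since α_{magnesium alloy} > α_{steel}, heating drives the magnesium alloy into compression and the steel into tension.
Equating the net (thermal + elastic) strains gives |α₁ − α₂|·ΔT = P·[1/(A₁E₁) + 1/(A₂E₂)].
|α₁ − α₂|·ΔT = 14.2×10⁻⁶ × 110 = 0.001562.
1/(A₁E₁) + 1/(A₂E₂) = 1/(2275×45×10³) + 1/(205×209×10³) = 3.311×10⁻⁸ N⁻¹.
So P = 0.001562 / 3.311×10⁻⁸ = 47.18 kN.
σ_{steel} = P/A₂ = 47180/205 = 230.1 MPa, tensile.

σ ≈ 230 MPa (tensile)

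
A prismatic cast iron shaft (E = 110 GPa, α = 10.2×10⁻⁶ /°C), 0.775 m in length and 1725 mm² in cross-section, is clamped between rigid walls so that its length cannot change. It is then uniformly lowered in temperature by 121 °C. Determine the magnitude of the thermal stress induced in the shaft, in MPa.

σ ≈ 136 MPa (tensile)

With length fixed, the mechanical strain must cancel the thermal strain αΔT = 10.2×10⁻⁶ × 121 = 1234.2×10⁻⁶.
σ = EαΔT = 110×10³ × 10.2×10⁻⁶ × 121 = 135.8 MPa (tensile; the shaft is trying to contract).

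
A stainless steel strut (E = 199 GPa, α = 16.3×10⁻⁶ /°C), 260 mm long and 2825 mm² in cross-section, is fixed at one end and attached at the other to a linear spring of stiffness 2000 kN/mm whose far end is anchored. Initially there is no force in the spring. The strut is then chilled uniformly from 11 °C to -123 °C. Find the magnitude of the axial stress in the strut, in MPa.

σ ≈ 209 MPa (tensile)

The unrestrained thermal change is αΔT L = 16.3×10⁻⁶ × 134 × 260 = 0.5679 mm.
With a force P in the spring, the elastic change of the strut is PL/(AE) and that of the spring is P/k; compatibility requires their sum to equal δ_free.
P [ L/(AE) + 1/k ] = δ_free → P [ 260/(2825×199×10³) + 1/(2000×10³) ] = 0.5679.
P = 0.5679 / 9.625×10⁻⁷ = 590000 N.
σ = P/A = 590000/2825 = 208.9 MPa.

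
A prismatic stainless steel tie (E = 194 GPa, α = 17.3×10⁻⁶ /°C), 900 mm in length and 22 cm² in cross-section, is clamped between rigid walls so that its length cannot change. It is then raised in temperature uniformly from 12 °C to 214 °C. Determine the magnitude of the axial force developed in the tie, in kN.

P ≈ 1490 kN (compressive)

The ends cannot move, so σ = EαΔT = 194×10³ × 17.3×10⁻⁶ × 202 = 678 MPa.
Axial force P = σA = 678 × 2200 = 1.491×10⁶ N = 1491 kN, compressive.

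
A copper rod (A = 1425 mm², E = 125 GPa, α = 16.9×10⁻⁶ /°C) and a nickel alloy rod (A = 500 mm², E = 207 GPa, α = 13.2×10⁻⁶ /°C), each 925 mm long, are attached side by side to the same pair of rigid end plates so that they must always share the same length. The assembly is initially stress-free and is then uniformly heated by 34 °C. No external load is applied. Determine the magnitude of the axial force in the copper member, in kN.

Equilibrium of a rigid end plate with no external load gives equal and opposite internal forces ±P in the two members. Since α_{copper} > α_{nickel alloy}, heating drives the copper into compression and the nickel alloy into tension.
Equating the net (thermal + elastic) strains gives |α₁ − α₂|·ΔT = P·[1/(A₁E₁) + 1/(A₂E₂)].
|α₁ − α₂|·ΔT = 3.7×10⁻⁶ × 34 = 0.0001258.
1/(A₁E₁) + 1/(A₂E₂) = 1/(1425×125×10³) + 1/(500×207×10³) = 1.528×10⁻⁸ N⁻¹.
So P = 0.0001258 / 1.528×10⁻⁸ = 8.235 kN.

P ≈ 8.24 kN (compressive in the copper)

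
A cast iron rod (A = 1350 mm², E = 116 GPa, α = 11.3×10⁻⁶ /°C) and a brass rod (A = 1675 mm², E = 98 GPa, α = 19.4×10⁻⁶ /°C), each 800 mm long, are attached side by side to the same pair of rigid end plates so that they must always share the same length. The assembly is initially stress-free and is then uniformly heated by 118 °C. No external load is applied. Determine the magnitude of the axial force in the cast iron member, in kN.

P ≈ 76.6 kN (tensile in the cast iron)

Equilibrium of a rigid end plate with no external load gives equal and opposite internal forces ±P in the two members. Since α_{brass} > α_{cast iron}, heating drives the brass into compression and the cast iron into tension.
Compatibility of the two members (thermal + elastic change equal): (α₁ − α₂)ΔT = P·[1/(A₁E₁) + 1/(A₂E₂)].
|α₁ − α₂|·ΔT = 8.1×10⁻⁶ × 118 = 0.0009558.
1/(A₁E₁) + 1/(A₂E₂) = 1/(1350×116×10³) + 1/(1675×98×10³) = 1.248×10⁻⁸ N⁻¹.
So P = 0.0009558 / 1.248×10⁻⁸ = 76.6 kN.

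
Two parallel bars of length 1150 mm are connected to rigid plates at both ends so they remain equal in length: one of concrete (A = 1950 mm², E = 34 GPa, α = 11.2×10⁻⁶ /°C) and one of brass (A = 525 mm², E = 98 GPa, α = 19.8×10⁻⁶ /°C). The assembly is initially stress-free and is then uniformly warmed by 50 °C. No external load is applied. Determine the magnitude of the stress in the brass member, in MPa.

σ ≈ 23.7 MPa (compressive)

Both members must finish at the same length. With the larger α, the brass tends to over-expand; the plates restrain it, putting the brass in compression and the concrete in tension. With no external load the two internal forces are equal and opposite, magnitude P.
Setting the final lengths equal and cancelling L: (α₁ − α₂)ΔT = P/(A₁E₁) + P/(A₂E₂).
|α₁ − α₂|·ΔT = 8.6×10⁻⁶ × 50 = 0.00043.
1/(A₁E₁) + 1/(A₂E₂) = 1/(1950×34×10³) + 1/(525×98×10³) = 3.452×10⁻⁸ N⁻¹.
P = 0.00043 / 3.452×10⁻⁸ = 12460 N = 12.46 kN.
σ_{brass} = P/A₂ = 12460/525 = 23.73 MPa, compressive.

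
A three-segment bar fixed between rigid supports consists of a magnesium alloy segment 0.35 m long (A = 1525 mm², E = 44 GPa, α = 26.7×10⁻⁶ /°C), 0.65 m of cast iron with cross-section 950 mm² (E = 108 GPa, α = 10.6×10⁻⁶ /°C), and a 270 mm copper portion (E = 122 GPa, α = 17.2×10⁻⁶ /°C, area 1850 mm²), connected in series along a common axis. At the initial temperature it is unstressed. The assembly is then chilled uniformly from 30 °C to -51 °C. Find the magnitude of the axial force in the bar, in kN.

P ≈ 133 kN (tensile)

If the supports were absent, the total length change would be Σ αᵢΔT Lᵢ = 26.7×10⁻⁶×81×350 + 10.6×10⁻⁶×81×650 + 17.2×10⁻⁶×81×270 = 1.691 mm.
The rigid supports impose zero overall length change; the single axial force P common to all segments must satisfy P Σ Lᵢ/(AᵢEᵢ) = δ_free.
Σ Lᵢ/(AᵢEᵢ) = 350/(1525×44×10³) + 650/(950×108×10³) + 270/(1850×122×10³) = 1.275×10⁻⁵ mm/N.
So P = 1.691 / 1.275×10⁻⁵ = 132.7 kN, tensile.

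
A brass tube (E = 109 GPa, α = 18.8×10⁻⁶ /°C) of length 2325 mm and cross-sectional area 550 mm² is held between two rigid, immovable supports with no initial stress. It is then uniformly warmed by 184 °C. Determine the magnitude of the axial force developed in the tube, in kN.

Full restraint means ε = 0, so the stress is σ = EαΔT = 109×10³ × 18.8×10⁻⁶ × 184 = 377.1 MPa.
Then P = σA = 377.1 × 550 mm² = 207.4 kN, compressive.

P ≈ 207 kN (compressive)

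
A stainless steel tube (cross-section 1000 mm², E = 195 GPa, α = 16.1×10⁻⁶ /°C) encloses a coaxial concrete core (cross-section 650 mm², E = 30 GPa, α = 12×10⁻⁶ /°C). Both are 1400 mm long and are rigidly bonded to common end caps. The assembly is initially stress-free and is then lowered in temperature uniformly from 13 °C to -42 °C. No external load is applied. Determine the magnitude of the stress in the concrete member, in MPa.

The stainless steel has the larger α, so on cooling it would change length more than the concrete if both were free. The rigid plates force a common final length, so the stainless steel is put into tension and the concrete into compression, with equal and opposite forces P (no external load).
Setting the final lengths equal and cancelling L: (α₁ − α₂)ΔT = P/(A₁E₁) + P/(A₂E₂).
|α₁ − α₂|·ΔT = 4.1×10⁻⁶ × 55 = 0.0002255.
1/(A₁E₁) + 1/(A₂E₂) = 1/(1000×195×10³) + 1/(650×30×10³) = 5.641×10⁻⁸ N⁻¹.
P = 0.0002255 / 5.641×10⁻⁸ = 3998 N = 3.998 kN.
σ_{concrete} = P/A₂ = 3998/650 = 6.15 MPa, compressive.

σ ≈ 6.15 MPa (compressive)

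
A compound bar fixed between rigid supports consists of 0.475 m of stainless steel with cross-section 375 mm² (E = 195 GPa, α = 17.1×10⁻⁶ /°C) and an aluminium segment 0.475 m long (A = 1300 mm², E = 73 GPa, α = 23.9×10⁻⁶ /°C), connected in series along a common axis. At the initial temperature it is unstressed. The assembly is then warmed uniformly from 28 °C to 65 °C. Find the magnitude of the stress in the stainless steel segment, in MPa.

With the walls removed the bar would change length by δ_free = Σ αᵢΔT Lᵢ = 17.1×10⁻⁶×37×475 + 23.9×10⁻⁶×37×475 = 0.7206 mm.
Since the ends are fixed, an axial force P builds up, equal in every segment, with P · Σ Lᵢ/(AᵢEᵢ) = δ_free.
Σ Lᵢ/(AᵢEᵢ) = 475/(375×195×10³) + 475/(1300×73×10³) = 1.15×10⁻⁵ mm/N.
Hence P = δ_free / Σ(L/AE) = 0.7206/1.15×10⁻⁵ = 62.65 kN (compressive).
σ_{stainless steel} = P / A = 62650 / 375 = 167.1 MPa.

σ ≈ 167 MPa (compressive)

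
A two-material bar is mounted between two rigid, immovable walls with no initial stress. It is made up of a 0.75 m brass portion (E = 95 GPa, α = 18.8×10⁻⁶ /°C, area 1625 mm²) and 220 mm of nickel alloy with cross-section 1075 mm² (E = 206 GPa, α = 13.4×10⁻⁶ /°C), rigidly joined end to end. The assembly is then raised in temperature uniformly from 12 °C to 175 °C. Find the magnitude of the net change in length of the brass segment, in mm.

|ΔL| ≈ 0.00876 mm

If the supports were absent, the total length change would be Σ αᵢΔT Lᵢ = 18.8×10⁻⁶×163×750 + 13.4×10⁻⁶×163×220 = 2.779 mm.
The rigid supports impose zero overall length change; the single axial force P common to all segments must satisfy P Σ Lᵢ/(AᵢEᵢ) = δ_free.
Σ Lᵢ/(AᵢEᵢ) = 750/(1625×95×10³) + 220/(1075×206×10³) = 5.852×10⁻⁶ mm/N.
Hence P = δ_free / Σ(L/AE) = 2.779/5.852×10⁻⁶ = 474.9 kN (compressive).
For the brass segment, free thermal change = 18.8×10⁻⁶×163×750 = 2.298 mm and elastic change from P = 474900×750/(1625×95×10³) = 2.307 mm; these oppose, so the net change is 0.00876 mm (segment shortens).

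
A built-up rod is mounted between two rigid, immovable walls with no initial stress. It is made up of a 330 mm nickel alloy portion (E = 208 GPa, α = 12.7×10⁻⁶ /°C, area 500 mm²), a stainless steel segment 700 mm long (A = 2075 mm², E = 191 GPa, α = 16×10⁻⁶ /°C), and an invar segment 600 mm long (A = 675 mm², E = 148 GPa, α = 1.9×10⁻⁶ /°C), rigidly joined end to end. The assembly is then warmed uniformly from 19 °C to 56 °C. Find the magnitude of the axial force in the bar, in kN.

P ≈ 55.9 kN (compressive)

If the supports were absent, the total length change would be Σ αᵢΔT Lᵢ = 12.7×10⁻⁶×37×330 + 16×10⁻⁶×37×700 + 1.9×10⁻⁶×37×600 = 0.6116 mm.
The rigid supports impose zero overall length change; the single axial force P common to all segments must satisfy P Σ Lᵢ/(AᵢEᵢ) = δ_free.
Σ Lᵢ/(AᵢEᵢ) = 330/(500×208×10³) + 700/(2075×191×10³) + 600/(675×148×10³) = 1.095×10⁻⁵ mm/N.
So P = 0.6116 / 1.095×10⁻⁵ = 55.88 kN, compressive.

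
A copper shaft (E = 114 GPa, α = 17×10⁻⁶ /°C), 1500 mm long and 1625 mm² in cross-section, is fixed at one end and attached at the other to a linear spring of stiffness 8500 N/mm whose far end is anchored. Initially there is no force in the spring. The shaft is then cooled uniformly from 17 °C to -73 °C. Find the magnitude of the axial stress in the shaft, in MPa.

If the spring were absent the shaft would shorten by αΔT L = 17×10⁻⁶ × 90 × 1500 = 2.295 mm.
With a force P in the spring, the elastic change of the shaft is PL/(AE) and that of the spring is P/k; compatibility requires their sum to equal δ_free.
P [ L/(AE) + 1/k ] = δ_free → P [ 1500/(1625×114×10³) + 1/(8500) ] = 2.295.
P = 2.295 / 0.0001257 = 18250 N.
σ = P/A = 18250/1625 = 11.23 MPa.

σ ≈ 11.2 MPa (tensile)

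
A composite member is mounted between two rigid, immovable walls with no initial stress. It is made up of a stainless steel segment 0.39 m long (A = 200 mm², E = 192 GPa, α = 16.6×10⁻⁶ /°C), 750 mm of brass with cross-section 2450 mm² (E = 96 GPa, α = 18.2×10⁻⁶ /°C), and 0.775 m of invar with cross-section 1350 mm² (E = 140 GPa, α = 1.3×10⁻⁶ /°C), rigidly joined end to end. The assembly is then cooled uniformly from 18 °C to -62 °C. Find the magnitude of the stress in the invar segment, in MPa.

With the walls removed the bar would change length by δ_free = Σ αᵢΔT Lᵢ = 16.6×10⁻⁶×80×390 + 18.2×10⁻⁶×80×750 + 1.3×10⁻⁶×80×775 = 1.691 mm.
The walls prevent any net length change, so an axial force P (same in every segment) develops. Compatibility: P · Σ Lᵢ/(AᵢEᵢ) = δ_free.
Σ Lᵢ/(AᵢEᵢ) = 390/(200×192×10³) + 750/(2450×96×10³) + 775/(1350×140×10³) = 1.745×10⁻⁵ mm/N.
So P = 1.691 / 1.745×10⁻⁵ = 96.9 kN, tensile.
σ_{invar} = P / A = 96900 / 1350 = 71.78 MPa.

σ ≈ 71.8 MPa (tensile)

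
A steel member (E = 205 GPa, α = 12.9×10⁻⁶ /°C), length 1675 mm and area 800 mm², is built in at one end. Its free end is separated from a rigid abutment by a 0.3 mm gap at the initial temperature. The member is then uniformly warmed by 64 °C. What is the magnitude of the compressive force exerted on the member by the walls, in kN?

P ≈ 106 kN

If the wall were absent the member would grow by αΔT L = 12.9×10⁻⁶ × 64 × 1675 = 1.383 mm.
The gap closes (δ_free > 0.3 mm) and the wall then resists a further 1.383 − 0.3 = 1.083 mm of expansion.
Compatibility: PL/(AE) = 1.083 mm, so σ = P/A = E × (1.083/1675) = 132.5 MPa.
Force on the wall = σA = 132.5 × 800 mm² = 106 kN.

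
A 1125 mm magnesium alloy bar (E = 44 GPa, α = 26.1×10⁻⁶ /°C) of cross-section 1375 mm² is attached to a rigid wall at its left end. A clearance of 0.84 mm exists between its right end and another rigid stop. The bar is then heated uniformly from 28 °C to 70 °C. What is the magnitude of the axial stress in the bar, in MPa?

Unrestrained expansion: δ_free = αΔT L = 26.1×10⁻⁶ × 42 × 1125 = 1.233 mm.
This exceeds the 0.84 mm gap, so the wall pushes back. The portion of expansion that must be recovered elastically is δ_free − gap = 1.233 − 0.84 = 0.3932 mm.
So σ = E(δ_free − g)/L = 44×10³ × 0.3932/1125 = 15.38 MPa.

σ ≈ 15.4 MPa (compressive)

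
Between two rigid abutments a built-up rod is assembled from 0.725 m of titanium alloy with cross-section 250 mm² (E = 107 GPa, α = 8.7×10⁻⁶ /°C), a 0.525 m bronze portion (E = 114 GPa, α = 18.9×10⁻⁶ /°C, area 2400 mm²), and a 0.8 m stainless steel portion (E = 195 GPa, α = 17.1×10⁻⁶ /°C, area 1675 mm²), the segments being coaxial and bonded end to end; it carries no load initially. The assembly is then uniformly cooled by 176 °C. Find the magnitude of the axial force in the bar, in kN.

With the walls removed the bar would change length by δ_free = Σ αᵢΔT Lᵢ = 8.7×10⁻⁶×176×725 + 18.9×10⁻⁶×176×525 + 17.1×10⁻⁶×176×800 = 5.264 mm.
The rigid supports impose zero overall length change; the single axial force P common to all segments must satisfy P Σ Lᵢ/(AᵢEᵢ) = δ_free.
Σ Lᵢ/(AᵢEᵢ) = 725/(250×107×10³) + 525/(2400×114×10³) + 800/(1675×195×10³) = 3.147×10⁻⁵ mm/N.
P = 5.264 / 3.147×10⁻⁵ = 167300 N = 167.3 kN, tensile.

P ≈ 167 kN (tensile)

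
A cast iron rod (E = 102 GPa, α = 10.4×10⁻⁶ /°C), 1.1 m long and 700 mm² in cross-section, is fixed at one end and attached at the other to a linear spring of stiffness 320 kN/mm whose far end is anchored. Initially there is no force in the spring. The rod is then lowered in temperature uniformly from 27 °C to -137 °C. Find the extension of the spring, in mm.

The unrestrained thermal change is αΔT L = 10.4×10⁻⁶ × 164 × 1100 = 1.876 mm.
With a force P in the spring, the elastic change of the rod is PL/(AE) and that of the spring is P/k; compatibility requires their sum to equal δ_free.
P [ L/(AE) + 1/k ] = δ_free → P [ 1100/(700×102×10³) + 1/(320×10³) ] = 1.876.
P = 1.876 / 1.853×10⁻⁵ = 101200 N.
Spring extension = P/k = 101200/(320×10³) = 0.3164 mm.

δ ≈ 0.316 mm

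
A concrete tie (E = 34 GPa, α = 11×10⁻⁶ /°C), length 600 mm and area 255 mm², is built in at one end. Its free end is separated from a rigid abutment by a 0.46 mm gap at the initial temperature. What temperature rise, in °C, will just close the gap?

Contact occurs when the free expansion equals the gap: αΔT L = 0.46 mm.
So ΔT = g/(αL) = 0.46/(11×10⁻⁶ × 600) = 69.7 °C.

ΔT ≈ 69.7 °C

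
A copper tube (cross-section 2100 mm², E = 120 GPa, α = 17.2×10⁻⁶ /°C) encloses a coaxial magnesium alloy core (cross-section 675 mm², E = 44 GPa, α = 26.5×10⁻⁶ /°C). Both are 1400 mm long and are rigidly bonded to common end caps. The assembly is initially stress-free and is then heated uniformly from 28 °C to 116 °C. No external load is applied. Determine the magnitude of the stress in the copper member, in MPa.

The magnesium alloy has the larger α, so on heating it would change length more than the copper if both were free. The rigid plates force a common final length, so the magnesium alloy is put into compression and the copper into tension, with equal and opposite forces P (no external load).
Compatibility of the two members (thermal + elastic change equal): (α₁ − α₂)ΔT = P·[1/(A₁E₁) + 1/(A₂E₂)].
|α₁ − α₂|·ΔT = 9.3×10⁻⁶ × 88 = 0.0008184.
1/(A₁E₁) + 1/(A₂E₂) = 1/(2100×120×10³) + 1/(675×44×10³) = 3.764×10⁻⁸ N⁻¹.
So P = 0.0008184 / 3.764×10⁻⁸ = 21.74 kN.
σ_{copper} = P/A₁ = 21740/2100 = 10.35 MPa, tensile.

σ ≈ 10.4 MPa (tensile)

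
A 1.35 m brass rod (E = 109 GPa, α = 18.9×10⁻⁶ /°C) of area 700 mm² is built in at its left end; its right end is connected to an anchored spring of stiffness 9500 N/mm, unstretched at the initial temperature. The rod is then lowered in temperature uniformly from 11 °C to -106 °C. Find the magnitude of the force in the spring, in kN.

The unrestrained thermal change is αΔT L = 18.9×10⁻⁶ × 117 × 1350 = 2.985 mm.
Let P be the tensile force in the spring. The rod extends elastically by PL/(AE) and the spring stretches by P/k; together these equal δ_free.
So P = δ_free / [L/(AE) + 1/k] = 2.985 / [ 1350/(700×109×10³) + 1/(9500) ].
P = 2.985 / 0.000123 = 24280 N.

P ≈ 24.3 kN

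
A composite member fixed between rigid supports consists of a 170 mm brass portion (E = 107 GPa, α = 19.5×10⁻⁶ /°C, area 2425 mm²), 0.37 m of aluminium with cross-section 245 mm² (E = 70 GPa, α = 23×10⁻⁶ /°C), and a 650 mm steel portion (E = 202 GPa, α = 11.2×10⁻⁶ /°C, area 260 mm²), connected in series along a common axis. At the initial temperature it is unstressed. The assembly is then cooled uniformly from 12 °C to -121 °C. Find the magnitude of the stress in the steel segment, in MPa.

σ ≈ 282 MPa (tensile)

With the walls removed the bar would change length by δ_free = Σ αᵢΔT Lᵢ = 19.5×10⁻⁶×133×170 + 23×10⁻⁶×133×370 + 11.2×10⁻⁶×133×650 = 2.541 mm.
Since the ends are fixed, an axial force P builds up, equal in every segment, with P · Σ Lᵢ/(AᵢEᵢ) = δ_free.
The series flexibility is Σ Lᵢ/(AᵢEᵢ) = 170/(2425×107×10³) + 370/(245×70×10³) + 650/(260×202×10³) = 3.461×10⁻⁵ mm/N.
Hence P = δ_free / Σ(L/AE) = 2.541/3.461×10⁻⁵ = 73.43 kN (tensile).
σ_{steel} = P / A = 73430 / 260 = 282.4 MPa.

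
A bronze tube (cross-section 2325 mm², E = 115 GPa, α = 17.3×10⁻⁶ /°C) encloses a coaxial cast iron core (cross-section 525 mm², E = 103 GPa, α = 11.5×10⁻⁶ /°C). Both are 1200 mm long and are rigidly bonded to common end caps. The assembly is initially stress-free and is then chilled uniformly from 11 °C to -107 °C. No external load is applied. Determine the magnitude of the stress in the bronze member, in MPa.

Equilibrium of a rigid end plate with no external load gives equal and opposite internal forces ±P in the two members. Since α_{bronze} > α_{cast iron}, cooling drives the bronze into tension and the cast iron into compression.
Compatibility of the two members (thermal + elastic change equal): (α₁ − α₂)ΔT = P·[1/(A₁E₁) + 1/(A₂E₂)].
|α₁ − α₂|·ΔT = 5.8×10⁻⁶ × 118 = 0.0006844.
1/(A₁E₁) + 1/(A₂E₂) = 1/(2325×115×10³) + 1/(525×103×10³) = 2.223×10⁻⁸ N⁻¹.
P = 0.0006844 / 2.223×10⁻⁸ = 30780 N = 30.78 kN.
σ_{bronze} = P/A₁ = 30780/2325 = 13.24 MPa, tensile.

σ ≈ 13.2 MPa (tensile)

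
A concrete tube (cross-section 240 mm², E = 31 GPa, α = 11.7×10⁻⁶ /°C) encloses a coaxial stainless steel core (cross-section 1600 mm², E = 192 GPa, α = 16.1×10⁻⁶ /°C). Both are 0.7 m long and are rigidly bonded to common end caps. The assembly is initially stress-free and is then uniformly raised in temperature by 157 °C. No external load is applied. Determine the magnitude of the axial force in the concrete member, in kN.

P ≈ 5.02 kN (tensile in the concrete)

Equilibrium of a rigid end plate with no external load gives equal and opposite internal forces ±P in the two members. Since α_{stainless steel} > α_{concrete}, heating drives the stainless steel into compression and the concrete into tension.
Setting the final lengths equal and cancelling L: (α₁ − α₂)ΔT = P/(A₁E₁) + P/(A₂E₂).
|α₁ − α₂|·ΔT = 4.4×10⁻⁶ × 157 = 0.0006908.
1/(A₁E₁) + 1/(A₂E₂) = 1/(240×31×10³) + 1/(1600×192×10³) = 1.377×10⁻⁷ N⁻¹.
P = 0.0006908 / 1.377×10⁻⁷ = 5018 N = 5.018 kN.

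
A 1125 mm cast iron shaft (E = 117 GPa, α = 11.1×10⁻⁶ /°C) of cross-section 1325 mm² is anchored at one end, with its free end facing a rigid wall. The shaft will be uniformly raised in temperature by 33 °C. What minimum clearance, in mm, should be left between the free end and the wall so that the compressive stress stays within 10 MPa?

g ≈ 0.316 mm

Free expansion if unrestrained: δ_free = αΔT L = 11.1×10⁻⁶ × 33 × 1125 = 0.4121 mm.
At the allowable stress the elastic shortening the wall may impose is σL/E = 10 × 1125 / (117×10³) = 0.09615 mm.
The gap must absorb the remainder: g_min = 0.4121 − 0.09615 = 0.3159 mm.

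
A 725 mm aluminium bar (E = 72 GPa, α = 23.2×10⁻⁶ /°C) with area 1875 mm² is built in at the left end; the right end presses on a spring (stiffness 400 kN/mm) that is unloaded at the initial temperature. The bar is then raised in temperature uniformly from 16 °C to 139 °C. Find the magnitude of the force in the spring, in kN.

If the spring were absent the bar would lengthen by αΔT L = 23.2×10⁻⁶ × 123 × 725 = 2.069 mm.
Let P be the compressive force at the spring. The bar shortens elastically by PL/(AE) and the spring compresses by P/k; together these equal δ_free.
So P = δ_free / [L/(AE) + 1/k] = 2.069 / [ 725/(1875×72×10³) + 1/(400×10³) ].
P = 2.069 / 7.87×10⁻⁶ = 262900 N.

P ≈ 263 kN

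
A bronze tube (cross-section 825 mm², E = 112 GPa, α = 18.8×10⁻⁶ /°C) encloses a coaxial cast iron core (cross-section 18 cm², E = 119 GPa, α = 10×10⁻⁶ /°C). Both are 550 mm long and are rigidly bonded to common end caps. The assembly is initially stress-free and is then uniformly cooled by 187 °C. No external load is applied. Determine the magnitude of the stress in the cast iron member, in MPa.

Both members must finish at the same length. With the larger α, the bronze tends to over-contract; the plates restrain it, putting the bronze in tension and the cast iron in compression. With no external load the two internal forces are equal and opposite, magnitude P.
Setting the final lengths equal and cancelling L: (α₁ − α₂)ΔT = P/(A₁E₁) + P/(A₂E₂).
|α₁ − α₂|·ΔT = 8.8×10⁻⁶ × 187 = 0.001646.
1/(A₁E₁) + 1/(A₂E₂) = 1/(825×112×10³) + 1/(1800×119×10³) = 1.549×10⁻⁸ N⁻¹.
So P = 0.001646 / 1.549×10⁻⁸ = 106.2 kN.
σ_{cast iron} = P/A₂ = 106200/1800 = 59.02 MPa, compressive.

σ ≈ 59 MPa (compressive)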